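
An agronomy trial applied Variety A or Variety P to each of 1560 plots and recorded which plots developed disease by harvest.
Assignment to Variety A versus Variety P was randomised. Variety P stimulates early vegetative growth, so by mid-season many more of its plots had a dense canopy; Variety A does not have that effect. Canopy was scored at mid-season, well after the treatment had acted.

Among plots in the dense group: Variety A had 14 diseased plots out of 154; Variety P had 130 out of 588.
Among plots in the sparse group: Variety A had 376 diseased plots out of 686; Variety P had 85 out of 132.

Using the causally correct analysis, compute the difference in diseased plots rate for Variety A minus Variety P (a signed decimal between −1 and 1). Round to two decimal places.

The mid-season canopy-specific comparison favours Variety A throughout, but the pooled figures favour Variety P. The question is whether to condition on mid-season canopy.
Because the variety influences mid-season canopy, mid-season canopy is a post-treatment mediator, not a confounder. Stratifying on it would bias the estimate; the causal effect is the crude pooled difference.
The causal difference is the pooled difference: 0.464 − 0.299 = +0.166.

+0.17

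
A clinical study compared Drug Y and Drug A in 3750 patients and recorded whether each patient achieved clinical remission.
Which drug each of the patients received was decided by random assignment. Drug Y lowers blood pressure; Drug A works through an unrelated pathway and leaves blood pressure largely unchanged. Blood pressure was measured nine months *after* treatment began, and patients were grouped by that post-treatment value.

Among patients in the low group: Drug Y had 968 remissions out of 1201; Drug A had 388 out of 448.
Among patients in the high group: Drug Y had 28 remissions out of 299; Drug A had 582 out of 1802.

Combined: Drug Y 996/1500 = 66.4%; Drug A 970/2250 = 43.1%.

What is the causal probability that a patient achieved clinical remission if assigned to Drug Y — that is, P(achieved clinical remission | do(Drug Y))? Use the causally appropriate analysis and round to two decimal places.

Blood pressure is recorded after the drug and is itself shifted by it — it sits on the causal path from drug to outcome. Conditioning on a mediator would strip out part of the effect we want; the pooled comparison gives the total causal effect.
So P(outcome | do(Drug Y)) is just the pooled rate for Drug Y: 996/1500 = 0.664.

0.66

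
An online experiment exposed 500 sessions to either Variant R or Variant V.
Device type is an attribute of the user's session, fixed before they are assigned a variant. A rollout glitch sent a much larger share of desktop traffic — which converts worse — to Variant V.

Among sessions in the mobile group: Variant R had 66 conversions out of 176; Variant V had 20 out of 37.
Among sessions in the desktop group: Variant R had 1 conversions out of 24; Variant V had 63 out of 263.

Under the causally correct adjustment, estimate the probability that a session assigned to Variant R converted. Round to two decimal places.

0.18

Variant V is higher inside every device type stratum but Variant R is higher in aggregate. Whether to stratify depends on how device type relates to the variant.
Device type is set before the variant has any effect — it is not caused by the variant — and it independently drives the outcome. That makes it a confounder, so the causal comparison is within device type levels.
Standardising Variant R to the population device type mix: 0.426·66/176 + 0.574·1/24 = 0.184.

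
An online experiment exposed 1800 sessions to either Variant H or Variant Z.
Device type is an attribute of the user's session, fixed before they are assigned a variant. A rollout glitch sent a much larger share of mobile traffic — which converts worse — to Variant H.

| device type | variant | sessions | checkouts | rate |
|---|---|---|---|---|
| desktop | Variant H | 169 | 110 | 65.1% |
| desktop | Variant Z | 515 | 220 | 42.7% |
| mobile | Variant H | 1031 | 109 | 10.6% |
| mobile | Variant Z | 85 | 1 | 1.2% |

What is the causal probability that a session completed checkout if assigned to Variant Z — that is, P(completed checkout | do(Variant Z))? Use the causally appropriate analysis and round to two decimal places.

Within every device type level Variant H has the higher rate, yet pooled Variant Z does — Simpson's reversal.
Device type differs across variants for reasons unrelated to any effect of the variant itself, and it separately predicts the outcome — a classic confounder. We must compare within device type levels.
Standardising Variant Z to the population device type mix: 0.380·220/515 + 0.620·1/85 = 0.170.

0.17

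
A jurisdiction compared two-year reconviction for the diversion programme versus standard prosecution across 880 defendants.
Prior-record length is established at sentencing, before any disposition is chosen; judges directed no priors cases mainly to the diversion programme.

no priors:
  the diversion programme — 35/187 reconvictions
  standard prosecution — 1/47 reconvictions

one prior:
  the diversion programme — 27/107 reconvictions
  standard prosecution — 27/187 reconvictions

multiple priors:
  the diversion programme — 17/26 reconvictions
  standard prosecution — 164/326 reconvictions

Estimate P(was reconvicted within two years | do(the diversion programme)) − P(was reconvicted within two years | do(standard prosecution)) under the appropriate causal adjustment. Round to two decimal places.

+0.14

standard prosecution is lower inside every prior-record length stratum but the diversion programme is lower in aggregate. Whether to stratify depends on how prior-record length relates to the disposition.
Prior-record length satisfies the back-door criterion: it is not a descendant of the disposition, and it blocks the spurious path from disposition to outcome. Adjusting for it (i.e., using the within-prior-record length rates) gives the causal effect.
Adjusting over the population distribution of prior-record length: 0.266·(0.187−0.021) + 0.334·(0.252−0.144) + 0.400·(0.654−0.503) = +0.140.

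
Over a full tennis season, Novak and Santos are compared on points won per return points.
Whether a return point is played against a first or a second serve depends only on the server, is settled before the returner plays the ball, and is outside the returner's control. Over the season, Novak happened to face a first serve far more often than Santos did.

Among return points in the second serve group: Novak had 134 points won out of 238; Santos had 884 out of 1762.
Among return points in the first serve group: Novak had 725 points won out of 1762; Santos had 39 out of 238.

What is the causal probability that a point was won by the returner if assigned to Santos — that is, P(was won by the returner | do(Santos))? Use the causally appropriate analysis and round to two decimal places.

The serve type-specific comparison favours Novak throughout, but the pooled figures favour Santos. The question is whether to condition on serve type.
The imbalance in serve type arose from how return points were allocated, not from anything the player did; and serve type independently affects the outcome. The pooled gap is confounded — condition on serve type.
Standardising Santos to the population serve type mix: 0.500·884/1762 + 0.500·39/238 = 0.333.

0.33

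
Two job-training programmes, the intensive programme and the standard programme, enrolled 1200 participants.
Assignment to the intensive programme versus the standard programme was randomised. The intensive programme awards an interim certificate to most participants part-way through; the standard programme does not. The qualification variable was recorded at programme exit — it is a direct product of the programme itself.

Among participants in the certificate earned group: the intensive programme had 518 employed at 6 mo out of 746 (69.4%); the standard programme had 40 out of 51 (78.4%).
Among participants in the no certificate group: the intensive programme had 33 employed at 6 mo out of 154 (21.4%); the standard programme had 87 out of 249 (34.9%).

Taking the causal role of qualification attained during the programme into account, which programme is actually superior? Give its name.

The stratified and pooled comparisons disagree (the standard programme wins within each qualification attained during the programme; the intensive programme wins overall), so the answer turns on the causal role of qualification attained during the programme.
Qualification attained during the programme is recorded after the programme and is itself shifted by it — it sits on the causal path from programme to outcome. Conditioning on a mediator would strip out part of the effect we want; the pooled comparison gives the total causal effect.
Pooled: the intensive programme 61.2% vs the standard programme 42.3%; the intensive programme is higher overall.

the intensive programme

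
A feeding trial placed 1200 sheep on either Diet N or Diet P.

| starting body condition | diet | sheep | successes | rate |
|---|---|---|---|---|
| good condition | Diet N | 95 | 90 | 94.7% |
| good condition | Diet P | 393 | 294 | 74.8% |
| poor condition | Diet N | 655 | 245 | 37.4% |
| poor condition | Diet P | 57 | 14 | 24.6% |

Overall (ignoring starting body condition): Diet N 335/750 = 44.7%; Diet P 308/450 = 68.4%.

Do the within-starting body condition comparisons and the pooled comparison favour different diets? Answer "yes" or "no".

Within each starting body condition level (good condition 94.7% vs 74.8%; poor condition 37.4% vs 24.6%), Diet N has the higher rate every time. Pooled: 44.7% vs 68.4% — Diet P has the higher rate overall. The two comparisons disagree.

yes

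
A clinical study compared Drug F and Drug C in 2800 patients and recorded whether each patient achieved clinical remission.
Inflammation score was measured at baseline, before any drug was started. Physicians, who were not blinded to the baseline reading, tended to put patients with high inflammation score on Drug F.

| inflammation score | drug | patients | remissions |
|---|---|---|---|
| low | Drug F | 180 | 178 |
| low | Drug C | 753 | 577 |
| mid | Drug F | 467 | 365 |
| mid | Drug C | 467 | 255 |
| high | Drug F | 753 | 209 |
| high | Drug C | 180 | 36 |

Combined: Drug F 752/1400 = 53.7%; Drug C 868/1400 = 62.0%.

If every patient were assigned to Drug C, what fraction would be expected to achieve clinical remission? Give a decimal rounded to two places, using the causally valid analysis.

0.50

Inflammation score is set before the drug has any effect — it is not caused by the drug — and it independently drives the outcome. That makes it a confounder, so the causal comparison is within inflammation score levels.
Standardising Drug C to the population inflammation score mix: 0.333·577/753 + 0.334·255/467 + 0.333·36/180 = 0.504.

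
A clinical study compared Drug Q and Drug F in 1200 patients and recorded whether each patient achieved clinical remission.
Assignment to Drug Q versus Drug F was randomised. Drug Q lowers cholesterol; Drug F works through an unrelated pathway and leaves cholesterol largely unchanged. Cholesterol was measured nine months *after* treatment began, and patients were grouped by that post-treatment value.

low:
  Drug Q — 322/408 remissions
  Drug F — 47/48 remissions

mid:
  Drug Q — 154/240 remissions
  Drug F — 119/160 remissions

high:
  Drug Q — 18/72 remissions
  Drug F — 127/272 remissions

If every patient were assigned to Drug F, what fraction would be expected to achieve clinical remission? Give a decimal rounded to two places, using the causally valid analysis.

Cholesterol is downstream of the drug. One should not condition on a consequence of treatment, so the overall rates are the right comparison.
So P(outcome | do(Drug F)) is just the pooled rate for Drug F: 293/480 = 0.610.

0.61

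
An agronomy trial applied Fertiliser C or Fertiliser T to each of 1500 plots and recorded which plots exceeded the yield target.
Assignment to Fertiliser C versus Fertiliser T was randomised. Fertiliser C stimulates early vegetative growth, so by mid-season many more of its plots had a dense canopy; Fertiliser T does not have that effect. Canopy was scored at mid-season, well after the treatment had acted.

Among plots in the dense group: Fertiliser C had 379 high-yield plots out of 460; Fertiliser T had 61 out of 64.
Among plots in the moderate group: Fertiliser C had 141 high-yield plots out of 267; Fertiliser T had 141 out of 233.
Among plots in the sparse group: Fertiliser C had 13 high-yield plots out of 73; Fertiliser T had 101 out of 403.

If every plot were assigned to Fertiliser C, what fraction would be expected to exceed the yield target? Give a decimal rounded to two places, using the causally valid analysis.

0.67

The mid-season canopy-specific comparison favours Fertiliser T throughout, but the pooled figures favour Fertiliser C. The question is whether to condition on mid-season canopy.
Mid-season canopy is downstream of the fertiliser. One should not condition on a consequence of treatment, so the overall rates are the right comparison.
So P(outcome | do(Fertiliser C)) is just the pooled rate for Fertiliser C: 533/800 = 0.666.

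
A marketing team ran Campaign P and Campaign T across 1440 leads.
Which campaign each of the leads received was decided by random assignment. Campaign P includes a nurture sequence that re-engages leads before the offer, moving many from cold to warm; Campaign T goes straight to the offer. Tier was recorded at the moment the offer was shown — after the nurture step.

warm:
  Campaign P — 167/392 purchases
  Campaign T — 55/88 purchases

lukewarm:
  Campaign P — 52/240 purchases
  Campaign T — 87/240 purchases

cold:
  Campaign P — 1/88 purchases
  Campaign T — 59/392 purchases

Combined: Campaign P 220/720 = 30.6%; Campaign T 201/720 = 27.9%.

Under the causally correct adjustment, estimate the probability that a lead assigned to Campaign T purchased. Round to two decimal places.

Engagement tier is downstream of the campaign. One should not condition on a consequence of treatment, so the overall rates are the right comparison.
So P(outcome | do(Campaign T)) is just the pooled rate for Campaign T: 201/720 = 0.279.

0.28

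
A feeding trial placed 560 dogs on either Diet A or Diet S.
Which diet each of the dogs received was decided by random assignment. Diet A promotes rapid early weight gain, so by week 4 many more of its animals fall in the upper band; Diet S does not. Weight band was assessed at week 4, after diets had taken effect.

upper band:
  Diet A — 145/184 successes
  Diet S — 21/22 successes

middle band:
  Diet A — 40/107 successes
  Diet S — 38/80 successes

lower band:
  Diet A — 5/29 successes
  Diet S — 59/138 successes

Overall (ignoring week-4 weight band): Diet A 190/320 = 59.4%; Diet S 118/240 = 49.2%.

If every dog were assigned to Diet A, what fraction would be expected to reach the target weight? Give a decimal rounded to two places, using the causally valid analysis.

Week-4 weight band lies on the pathway diet → week-4 weight band → outcome, so adjusting for it blocks the indirect effect. For the total causal effect of diet, use the unadjusted pooled rates.
So P(outcome | do(Diet A)) is just the pooled rate for Diet A: 190/320 = 0.594.

0.59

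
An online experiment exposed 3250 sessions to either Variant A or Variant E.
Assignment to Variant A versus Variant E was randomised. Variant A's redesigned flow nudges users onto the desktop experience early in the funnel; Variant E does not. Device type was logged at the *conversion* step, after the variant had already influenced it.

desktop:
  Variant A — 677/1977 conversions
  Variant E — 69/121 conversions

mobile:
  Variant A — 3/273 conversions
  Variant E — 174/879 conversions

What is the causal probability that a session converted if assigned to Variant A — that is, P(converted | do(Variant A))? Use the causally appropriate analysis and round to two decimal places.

0.30

The stratified and pooled comparisons disagree (Variant E wins within each device type; Variant A wins overall), so the answer turns on the causal role of device type.
The distribution of device type is itself part of what the variant does — it is an intermediate outcome. Holding it fixed would remove that part of the effect; the total effect is the pooled difference.
So P(outcome | do(Variant A)) is just the pooled rate for Variant A: 680/2250 = 0.302.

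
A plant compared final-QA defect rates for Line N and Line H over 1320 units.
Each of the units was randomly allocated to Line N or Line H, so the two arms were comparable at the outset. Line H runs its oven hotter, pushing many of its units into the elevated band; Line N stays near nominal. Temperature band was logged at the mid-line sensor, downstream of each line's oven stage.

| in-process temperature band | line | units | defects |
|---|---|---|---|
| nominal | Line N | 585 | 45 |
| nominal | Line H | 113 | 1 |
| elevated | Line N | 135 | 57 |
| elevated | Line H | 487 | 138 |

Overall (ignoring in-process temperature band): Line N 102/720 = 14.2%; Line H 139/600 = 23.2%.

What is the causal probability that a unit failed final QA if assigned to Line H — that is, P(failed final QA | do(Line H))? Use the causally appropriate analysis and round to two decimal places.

In-process temperature band here is a post-treatment variable shaped by the line; conditioning on it would introduce bias rather than remove it. The overall comparison is the causal one.
So P(outcome | do(Line H)) is just the pooled rate for Line H: 139/600 = 0.232.

0.23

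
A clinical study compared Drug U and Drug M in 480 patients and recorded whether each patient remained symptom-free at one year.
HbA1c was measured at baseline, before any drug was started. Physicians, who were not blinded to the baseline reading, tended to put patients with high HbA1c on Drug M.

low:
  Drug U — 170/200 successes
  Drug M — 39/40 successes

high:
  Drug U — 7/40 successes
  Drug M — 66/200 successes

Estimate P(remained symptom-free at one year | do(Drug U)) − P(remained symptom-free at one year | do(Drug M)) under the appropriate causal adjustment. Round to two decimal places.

-0.14

Within every HbA1c level Drug M has the higher rate, yet pooled Drug U does — Simpson's reversal.
HbA1c differs across drugs for reasons unrelated to any effect of the drug itself, and it separately predicts the outcome — a classic confounder. We must compare within HbA1c levels.
Adjusting over the population distribution of HbA1c: 0.500·(0.850−0.975) + 0.500·(0.175−0.330) = -0.140.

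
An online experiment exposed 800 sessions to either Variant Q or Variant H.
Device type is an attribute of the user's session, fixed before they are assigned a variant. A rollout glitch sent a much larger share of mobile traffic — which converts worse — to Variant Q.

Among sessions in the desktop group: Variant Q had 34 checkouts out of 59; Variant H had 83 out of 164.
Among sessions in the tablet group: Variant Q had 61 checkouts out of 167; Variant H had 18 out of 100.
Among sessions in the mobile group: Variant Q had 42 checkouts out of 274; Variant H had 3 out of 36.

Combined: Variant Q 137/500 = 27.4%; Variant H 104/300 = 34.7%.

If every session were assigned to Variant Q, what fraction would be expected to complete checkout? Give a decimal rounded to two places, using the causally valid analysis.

0.34

The imbalance in device type arose from how sessions were allocated, not from anything the variant did; and device type independently affects the outcome. The pooled gap is confounded — condition on device type.
Standardising Variant Q to the population device type mix: 0.279·34/59 + 0.334·61/167 + 0.388·42/274 = 0.342.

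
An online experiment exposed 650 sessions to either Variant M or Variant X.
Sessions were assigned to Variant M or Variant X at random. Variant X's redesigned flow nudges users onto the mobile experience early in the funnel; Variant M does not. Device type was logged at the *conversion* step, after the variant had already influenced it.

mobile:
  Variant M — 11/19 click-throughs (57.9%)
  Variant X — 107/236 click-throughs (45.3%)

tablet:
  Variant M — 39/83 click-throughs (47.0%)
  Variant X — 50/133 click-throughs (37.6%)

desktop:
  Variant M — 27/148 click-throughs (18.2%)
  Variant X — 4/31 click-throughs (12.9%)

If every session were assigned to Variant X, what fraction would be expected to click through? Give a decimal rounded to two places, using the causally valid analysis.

0.40

The stratified and pooled comparisons disagree (Variant M wins within each device type; Variant X wins overall), so the answer turns on the causal role of device type.
The distribution of device type is itself part of what the variant does — it is an intermediate outcome. Holding it fixed would remove that part of the effect; the total effect is the pooled difference.
So P(outcome | do(Variant X)) is just the pooled rate for Variant X: 161/400 = 0.403.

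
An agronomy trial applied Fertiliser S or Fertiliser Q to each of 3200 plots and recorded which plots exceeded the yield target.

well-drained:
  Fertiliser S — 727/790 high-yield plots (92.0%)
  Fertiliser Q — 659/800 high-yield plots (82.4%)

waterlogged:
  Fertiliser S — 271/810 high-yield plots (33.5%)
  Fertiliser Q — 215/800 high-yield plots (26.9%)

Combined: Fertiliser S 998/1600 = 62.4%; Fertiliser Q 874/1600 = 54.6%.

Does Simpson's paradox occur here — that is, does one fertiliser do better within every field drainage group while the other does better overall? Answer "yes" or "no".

no

Within each field drainage level (well-drained 92.0% vs 82.4%; waterlogged 33.5% vs 26.9%), Fertiliser S has the higher rate every time. Pooled: 62.4% vs 54.6% — Fertiliser S has the higher rate overall. They agree.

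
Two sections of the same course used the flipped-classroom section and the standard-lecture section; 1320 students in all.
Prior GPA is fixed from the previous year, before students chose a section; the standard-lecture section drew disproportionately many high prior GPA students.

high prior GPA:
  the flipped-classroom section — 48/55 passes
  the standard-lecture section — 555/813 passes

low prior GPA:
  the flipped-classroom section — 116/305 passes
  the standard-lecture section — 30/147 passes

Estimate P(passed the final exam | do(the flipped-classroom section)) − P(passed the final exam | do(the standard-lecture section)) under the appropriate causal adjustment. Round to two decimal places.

Here prior GPA band is a common cause — it drives both which teaching method a case falls under and the outcome. The crude comparison mixes populations; the stratum-specific rates are the causally relevant ones.
Adjusting over the population distribution of prior GPA band: 0.658·(0.873−0.683) + 0.342·(0.380−0.204) = +0.185.

+0.19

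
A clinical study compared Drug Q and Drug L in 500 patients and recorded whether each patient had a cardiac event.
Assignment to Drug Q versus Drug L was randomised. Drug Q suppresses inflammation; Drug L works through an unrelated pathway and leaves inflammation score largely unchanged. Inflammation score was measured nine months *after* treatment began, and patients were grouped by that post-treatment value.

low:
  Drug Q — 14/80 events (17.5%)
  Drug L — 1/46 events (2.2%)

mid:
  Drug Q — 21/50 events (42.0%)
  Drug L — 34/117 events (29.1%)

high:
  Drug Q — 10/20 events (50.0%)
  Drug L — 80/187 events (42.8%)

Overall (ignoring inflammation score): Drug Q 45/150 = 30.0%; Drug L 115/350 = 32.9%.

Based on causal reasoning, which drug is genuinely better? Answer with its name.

Drug Q

The distribution of inflammation score is itself part of what the drug does — it is an intermediate outcome. Holding it fixed would remove that part of the effect; the total effect is the pooled difference.
Pooled: Drug Q 30.0% vs Drug L 32.9%; Drug Q is lower overall.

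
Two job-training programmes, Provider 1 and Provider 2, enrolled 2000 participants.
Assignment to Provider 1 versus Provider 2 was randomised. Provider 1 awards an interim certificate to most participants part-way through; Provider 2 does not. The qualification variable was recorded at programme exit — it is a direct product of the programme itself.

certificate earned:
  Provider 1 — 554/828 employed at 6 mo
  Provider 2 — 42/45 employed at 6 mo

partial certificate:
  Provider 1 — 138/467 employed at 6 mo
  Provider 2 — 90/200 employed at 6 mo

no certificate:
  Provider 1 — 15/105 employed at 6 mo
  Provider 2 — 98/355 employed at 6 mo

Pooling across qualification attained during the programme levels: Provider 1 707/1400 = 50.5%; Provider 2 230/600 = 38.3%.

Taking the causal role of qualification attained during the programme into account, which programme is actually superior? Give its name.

Provider 1

Qualification attained during the programme lies on the pathway programme → qualification attained during the programme → outcome, so adjusting for it blocks the indirect effect. For the total causal effect of programme, use the unadjusted pooled rates.
Pooled: Provider 1 50.5% vs Provider 2 38.3%; Provider 1 is higher overall.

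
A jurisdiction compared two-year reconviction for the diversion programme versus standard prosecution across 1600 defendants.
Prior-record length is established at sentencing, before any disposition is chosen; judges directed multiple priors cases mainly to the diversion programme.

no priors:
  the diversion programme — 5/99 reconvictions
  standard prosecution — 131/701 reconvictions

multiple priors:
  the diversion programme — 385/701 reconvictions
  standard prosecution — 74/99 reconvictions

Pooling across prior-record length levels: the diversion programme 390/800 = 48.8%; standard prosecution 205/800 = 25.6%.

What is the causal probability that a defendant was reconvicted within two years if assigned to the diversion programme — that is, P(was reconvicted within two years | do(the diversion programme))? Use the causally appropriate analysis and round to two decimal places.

0.30

Within every prior-record length level the diversion programme has the lower rate, yet pooled standard prosecution does — Simpson's reversal.
Prior-record length is set before the disposition has any effect — it is not caused by the disposition — and it independently drives the outcome. That makes it a confounder, so the causal comparison is within prior-record length levels.
Standardising the diversion programme to the population prior-record length mix: 0.500·5/99 + 0.500·385/701 = 0.300.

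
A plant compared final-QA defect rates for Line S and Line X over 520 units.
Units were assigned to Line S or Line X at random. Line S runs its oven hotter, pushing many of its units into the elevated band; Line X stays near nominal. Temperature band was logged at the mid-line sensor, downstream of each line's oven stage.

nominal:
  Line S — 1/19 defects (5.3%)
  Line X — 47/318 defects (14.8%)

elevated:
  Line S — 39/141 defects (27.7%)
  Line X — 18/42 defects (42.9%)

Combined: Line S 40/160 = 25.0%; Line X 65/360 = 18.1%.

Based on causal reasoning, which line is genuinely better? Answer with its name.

Line X

In-process temperature band is downstream of the line. One should not condition on a consequence of treatment, so the overall rates are the right comparison.
Pooled: Line S 25.0% vs Line X 18.1%; Line X is lower overall.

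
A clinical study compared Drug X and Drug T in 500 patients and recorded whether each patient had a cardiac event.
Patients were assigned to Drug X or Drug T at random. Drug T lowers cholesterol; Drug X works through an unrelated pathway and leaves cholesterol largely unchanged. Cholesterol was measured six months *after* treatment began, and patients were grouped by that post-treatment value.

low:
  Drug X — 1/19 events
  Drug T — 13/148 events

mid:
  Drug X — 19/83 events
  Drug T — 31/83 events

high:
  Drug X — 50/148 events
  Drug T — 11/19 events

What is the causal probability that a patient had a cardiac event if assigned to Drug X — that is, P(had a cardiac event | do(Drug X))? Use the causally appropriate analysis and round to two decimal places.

0.28

Drug X is lower inside every cholesterol stratum but Drug T is lower in aggregate. Whether to stratify depends on how cholesterol relates to the drug.
Cholesterol lies on the pathway drug → cholesterol → outcome, so adjusting for it blocks the indirect effect. For the total causal effect of drug, use the unadjusted pooled rates.
So P(outcome | do(Drug X)) is just the pooled rate for Drug X: 70/250 = 0.280.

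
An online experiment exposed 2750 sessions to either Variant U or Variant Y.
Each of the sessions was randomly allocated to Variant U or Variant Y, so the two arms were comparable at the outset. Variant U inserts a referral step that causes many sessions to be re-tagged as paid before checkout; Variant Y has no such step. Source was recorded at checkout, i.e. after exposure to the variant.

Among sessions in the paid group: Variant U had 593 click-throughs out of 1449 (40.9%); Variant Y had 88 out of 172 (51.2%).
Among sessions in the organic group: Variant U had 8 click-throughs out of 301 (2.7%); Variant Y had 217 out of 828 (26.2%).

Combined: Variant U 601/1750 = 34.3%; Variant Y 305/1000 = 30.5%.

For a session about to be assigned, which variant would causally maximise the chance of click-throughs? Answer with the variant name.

Traffic source lies on the pathway variant → traffic source → outcome, so adjusting for it blocks the indirect effect. For the total causal effect of variant, use the unadjusted pooled rates.
Pooled: Variant U 34.3% vs Variant Y 30.5%; Variant U is higher overall.

Variant U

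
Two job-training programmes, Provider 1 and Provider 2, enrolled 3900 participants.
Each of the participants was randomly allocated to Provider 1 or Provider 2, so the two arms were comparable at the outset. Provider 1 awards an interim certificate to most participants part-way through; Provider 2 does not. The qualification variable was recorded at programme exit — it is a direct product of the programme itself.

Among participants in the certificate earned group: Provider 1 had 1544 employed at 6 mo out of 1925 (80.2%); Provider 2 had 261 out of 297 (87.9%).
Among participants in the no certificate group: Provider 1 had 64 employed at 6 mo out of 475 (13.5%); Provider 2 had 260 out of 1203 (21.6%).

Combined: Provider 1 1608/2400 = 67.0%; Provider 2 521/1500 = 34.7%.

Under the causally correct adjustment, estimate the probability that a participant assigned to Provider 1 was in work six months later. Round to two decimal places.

0.67

The distribution of qualification attained during the programme is itself part of what the programme does — it is an intermediate outcome. Holding it fixed would remove that part of the effect; the total effect is the pooled difference.
So P(outcome | do(Provider 1)) is just the pooled rate for Provider 1: 1608/2400 = 0.670.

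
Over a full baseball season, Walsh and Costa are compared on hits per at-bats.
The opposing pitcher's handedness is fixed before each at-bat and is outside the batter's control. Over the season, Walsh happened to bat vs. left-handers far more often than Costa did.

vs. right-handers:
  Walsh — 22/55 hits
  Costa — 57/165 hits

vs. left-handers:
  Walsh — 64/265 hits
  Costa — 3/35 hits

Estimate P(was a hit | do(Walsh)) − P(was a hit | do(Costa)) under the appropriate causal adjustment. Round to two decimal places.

Pitcher handedness satisfies the back-door criterion: it is not a descendant of the player, and it blocks the spurious path from player to outcome. Adjusting for it (i.e., using the within-pitcher handedness rates) gives the causal effect.
Adjusting over the population distribution of pitcher handedness: 0.423·(0.400−0.345) + 0.577·(0.242−0.086) = +0.113.

+0.11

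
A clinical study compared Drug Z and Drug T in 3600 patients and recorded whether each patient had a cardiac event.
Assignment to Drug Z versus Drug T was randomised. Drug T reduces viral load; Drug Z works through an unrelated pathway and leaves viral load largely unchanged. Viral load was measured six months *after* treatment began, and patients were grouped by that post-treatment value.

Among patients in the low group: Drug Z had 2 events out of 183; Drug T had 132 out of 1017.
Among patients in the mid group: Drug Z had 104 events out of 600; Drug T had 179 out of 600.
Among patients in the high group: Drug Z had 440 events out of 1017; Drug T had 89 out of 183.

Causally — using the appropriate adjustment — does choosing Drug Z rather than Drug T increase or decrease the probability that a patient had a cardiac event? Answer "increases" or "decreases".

increases

Because the drug influences viral load, viral load is a post-treatment mediator, not a confounder. Stratifying on it would bias the estimate; the causal effect is the crude pooled difference.
Pooled: Drug Z 30.3% vs Drug T 22.2%; Drug T is lower overall.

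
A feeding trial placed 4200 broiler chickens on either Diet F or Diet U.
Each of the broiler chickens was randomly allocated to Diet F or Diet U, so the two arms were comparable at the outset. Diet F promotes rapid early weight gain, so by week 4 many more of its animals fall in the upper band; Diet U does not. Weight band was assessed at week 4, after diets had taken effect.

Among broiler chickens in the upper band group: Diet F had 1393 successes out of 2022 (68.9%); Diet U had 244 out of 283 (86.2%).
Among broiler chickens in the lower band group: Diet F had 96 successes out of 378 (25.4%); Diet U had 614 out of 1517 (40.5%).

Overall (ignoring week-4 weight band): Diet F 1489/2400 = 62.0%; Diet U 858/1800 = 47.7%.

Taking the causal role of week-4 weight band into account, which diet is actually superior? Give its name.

Diet F

The stratified and pooled comparisons disagree (Diet U wins within each week-4 weight band; Diet F wins overall), so the answer turns on the causal role of week-4 weight band.
Week-4 weight band is downstream of the diet. One should not condition on a consequence of treatment, so the overall rates are the right comparison.
Pooled: Diet F 62.0% vs Diet U 47.7%; Diet F is higher overall.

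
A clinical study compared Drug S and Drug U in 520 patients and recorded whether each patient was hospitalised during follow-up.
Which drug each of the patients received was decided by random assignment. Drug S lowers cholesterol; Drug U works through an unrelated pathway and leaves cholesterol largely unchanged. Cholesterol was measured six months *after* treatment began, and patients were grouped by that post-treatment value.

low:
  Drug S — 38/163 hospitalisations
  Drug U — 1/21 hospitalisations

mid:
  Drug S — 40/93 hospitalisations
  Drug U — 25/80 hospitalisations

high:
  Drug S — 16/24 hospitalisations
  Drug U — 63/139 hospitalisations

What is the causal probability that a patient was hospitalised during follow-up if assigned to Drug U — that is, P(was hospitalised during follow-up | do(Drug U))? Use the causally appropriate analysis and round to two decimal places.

Within every cholesterol level Drug U has the lower rate, yet pooled Drug S does — Simpson's reversal.
Cholesterol is downstream of the drug. One should not condition on a consequence of treatment, so the overall rates are the right comparison.
So P(outcome | do(Drug U)) is just the pooled rate for Drug U: 89/240 = 0.371.

0.37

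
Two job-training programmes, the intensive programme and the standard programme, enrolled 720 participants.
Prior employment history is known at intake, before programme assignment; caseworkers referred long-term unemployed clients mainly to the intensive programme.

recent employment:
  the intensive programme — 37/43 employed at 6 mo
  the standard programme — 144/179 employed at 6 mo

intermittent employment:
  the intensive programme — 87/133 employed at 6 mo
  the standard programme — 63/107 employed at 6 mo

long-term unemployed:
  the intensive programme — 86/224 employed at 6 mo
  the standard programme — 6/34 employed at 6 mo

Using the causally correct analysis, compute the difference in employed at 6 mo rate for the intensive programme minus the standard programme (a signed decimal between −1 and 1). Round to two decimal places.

Prior employment history differs across programmes for reasons unrelated to any effect of the programme itself, and it separately predicts the outcome — a classic confounder. We must compare within prior employment history levels.
Adjusting over the population distribution of prior employment history: 0.308·(0.860−0.804) + 0.333·(0.654−0.589) + 0.358·(0.384−0.176) = +0.113.

+0.11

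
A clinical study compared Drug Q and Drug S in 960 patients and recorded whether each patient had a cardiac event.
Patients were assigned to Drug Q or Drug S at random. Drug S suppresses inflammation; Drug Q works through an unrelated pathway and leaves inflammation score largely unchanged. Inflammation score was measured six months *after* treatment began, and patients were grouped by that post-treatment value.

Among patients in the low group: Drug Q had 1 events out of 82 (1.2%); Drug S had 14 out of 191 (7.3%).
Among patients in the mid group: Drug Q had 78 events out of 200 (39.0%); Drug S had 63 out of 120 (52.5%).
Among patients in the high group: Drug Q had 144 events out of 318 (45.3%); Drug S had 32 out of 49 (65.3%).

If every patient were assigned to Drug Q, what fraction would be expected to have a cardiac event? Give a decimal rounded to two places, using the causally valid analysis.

Stratifying would compare drugs among patients the drugs themselves sorted into inflammation score groups — a form of selection on an intermediate. The unconditioned pooled rates give the total causal effect.
So P(outcome | do(Drug Q)) is just the pooled rate for Drug Q: 223/600 = 0.372.

0.37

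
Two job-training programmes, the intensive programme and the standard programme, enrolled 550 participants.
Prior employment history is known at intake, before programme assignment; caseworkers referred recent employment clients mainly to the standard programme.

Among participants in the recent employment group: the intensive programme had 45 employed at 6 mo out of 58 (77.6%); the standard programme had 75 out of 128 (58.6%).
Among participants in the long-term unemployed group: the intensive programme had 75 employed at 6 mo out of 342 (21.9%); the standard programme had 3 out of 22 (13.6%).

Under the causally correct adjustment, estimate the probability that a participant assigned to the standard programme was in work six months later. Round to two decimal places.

Since prior employment history is a pre-existing factor (not a product of the programme) and it affects the outcome on its own, it is a confounder. The stratified rates, not the pooled rate, identify the causal effect.
Standardising the standard programme to the population prior employment history mix: 0.338·75/128 + 0.662·3/22 = 0.288.

0.29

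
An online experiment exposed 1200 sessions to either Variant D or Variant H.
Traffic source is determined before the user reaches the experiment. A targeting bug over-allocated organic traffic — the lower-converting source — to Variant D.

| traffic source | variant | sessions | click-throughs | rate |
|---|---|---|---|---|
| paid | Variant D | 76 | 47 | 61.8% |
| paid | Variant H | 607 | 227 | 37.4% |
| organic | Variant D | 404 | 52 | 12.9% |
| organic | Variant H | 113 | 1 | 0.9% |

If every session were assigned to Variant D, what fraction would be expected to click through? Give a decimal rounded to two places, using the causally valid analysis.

Traffic source differs across variants for reasons unrelated to any effect of the variant itself, and it separately predicts the outcome — a classic confounder. We must compare within traffic source levels.
Standardising Variant D to the population traffic source mix: 0.569·47/76 + 0.431·52/404 = 0.407.

0.41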